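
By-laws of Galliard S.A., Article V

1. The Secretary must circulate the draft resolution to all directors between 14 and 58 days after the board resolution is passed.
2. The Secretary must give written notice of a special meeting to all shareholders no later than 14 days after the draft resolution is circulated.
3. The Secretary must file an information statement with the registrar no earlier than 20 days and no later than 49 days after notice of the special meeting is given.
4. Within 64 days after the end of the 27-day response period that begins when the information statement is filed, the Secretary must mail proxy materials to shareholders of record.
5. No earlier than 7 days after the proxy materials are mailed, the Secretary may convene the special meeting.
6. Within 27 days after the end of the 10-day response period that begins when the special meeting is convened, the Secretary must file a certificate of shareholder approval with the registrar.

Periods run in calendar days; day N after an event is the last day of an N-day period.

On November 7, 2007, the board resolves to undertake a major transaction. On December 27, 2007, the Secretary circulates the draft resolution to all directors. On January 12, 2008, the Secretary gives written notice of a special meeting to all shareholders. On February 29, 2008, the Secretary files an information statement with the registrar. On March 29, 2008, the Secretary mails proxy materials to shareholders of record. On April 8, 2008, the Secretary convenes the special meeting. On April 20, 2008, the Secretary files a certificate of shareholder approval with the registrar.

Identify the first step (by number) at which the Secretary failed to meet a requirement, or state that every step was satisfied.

(1) the permitted window runs from November 7, 2007 + 14 = November 21, 2007 to November 7, 2007 + 58 = January 4, 2008; December 27, 2007 falls inside that range.
(2) due by December 27, 2007 + 14 days = January 10, 2008; January 12, 2008 misses that deadline by 2 days.
Later steps need not be reached.

Step 2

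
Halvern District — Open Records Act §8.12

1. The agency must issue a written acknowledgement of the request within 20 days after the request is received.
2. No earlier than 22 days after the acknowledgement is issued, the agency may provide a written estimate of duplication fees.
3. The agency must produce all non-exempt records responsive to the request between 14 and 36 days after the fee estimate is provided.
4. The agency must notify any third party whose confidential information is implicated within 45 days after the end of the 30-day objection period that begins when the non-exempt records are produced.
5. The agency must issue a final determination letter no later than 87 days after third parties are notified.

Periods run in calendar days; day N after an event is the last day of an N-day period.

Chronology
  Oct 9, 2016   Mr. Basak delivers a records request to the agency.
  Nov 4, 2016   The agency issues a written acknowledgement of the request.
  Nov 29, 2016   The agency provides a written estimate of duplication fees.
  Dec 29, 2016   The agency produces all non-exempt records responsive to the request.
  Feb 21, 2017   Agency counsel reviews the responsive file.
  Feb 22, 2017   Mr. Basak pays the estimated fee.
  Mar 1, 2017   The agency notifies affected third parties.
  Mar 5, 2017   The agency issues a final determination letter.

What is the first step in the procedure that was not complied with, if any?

Step 1

Step 1: 20 days after Oct 9, 2016 (when the request is received) is Oct 29, 2016; done Nov 4, 2016 — 6 days late.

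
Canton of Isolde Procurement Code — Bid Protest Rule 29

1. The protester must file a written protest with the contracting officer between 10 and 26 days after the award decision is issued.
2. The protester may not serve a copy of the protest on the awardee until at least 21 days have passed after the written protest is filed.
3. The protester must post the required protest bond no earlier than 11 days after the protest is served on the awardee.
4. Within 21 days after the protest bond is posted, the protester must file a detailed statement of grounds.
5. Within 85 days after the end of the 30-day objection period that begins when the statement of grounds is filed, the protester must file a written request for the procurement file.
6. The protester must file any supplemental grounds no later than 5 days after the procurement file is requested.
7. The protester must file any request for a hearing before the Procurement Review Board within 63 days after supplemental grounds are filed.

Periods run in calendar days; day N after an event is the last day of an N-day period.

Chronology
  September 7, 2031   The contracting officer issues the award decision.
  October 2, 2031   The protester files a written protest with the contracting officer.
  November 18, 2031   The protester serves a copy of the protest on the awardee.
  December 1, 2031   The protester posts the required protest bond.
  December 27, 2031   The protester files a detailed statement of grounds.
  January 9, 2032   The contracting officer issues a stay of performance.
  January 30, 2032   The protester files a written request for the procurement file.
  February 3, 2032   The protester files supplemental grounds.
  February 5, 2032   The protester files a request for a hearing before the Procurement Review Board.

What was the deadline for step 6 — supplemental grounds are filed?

Step 6 runs from January 30, 2032, when the procurement file is requested. 5 days after January 30, 2032 is February 4, 2032.

February 4, 2032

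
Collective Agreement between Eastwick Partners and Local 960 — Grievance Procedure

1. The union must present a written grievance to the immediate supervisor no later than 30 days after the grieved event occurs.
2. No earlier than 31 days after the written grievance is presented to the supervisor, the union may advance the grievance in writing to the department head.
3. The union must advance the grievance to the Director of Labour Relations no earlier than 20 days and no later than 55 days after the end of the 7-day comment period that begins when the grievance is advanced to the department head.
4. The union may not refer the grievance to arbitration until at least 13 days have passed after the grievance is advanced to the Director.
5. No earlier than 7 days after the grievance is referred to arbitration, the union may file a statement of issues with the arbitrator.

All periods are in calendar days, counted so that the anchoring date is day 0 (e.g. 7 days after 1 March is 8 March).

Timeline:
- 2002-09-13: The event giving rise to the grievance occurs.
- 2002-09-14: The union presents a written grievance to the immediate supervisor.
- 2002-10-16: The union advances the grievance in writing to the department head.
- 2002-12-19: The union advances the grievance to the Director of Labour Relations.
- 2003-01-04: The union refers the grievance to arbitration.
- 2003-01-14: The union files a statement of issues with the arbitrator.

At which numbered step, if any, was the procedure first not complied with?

(1) due by 2002-09-13 + 30 days = 2002-10-13; completed 2002-09-14, before the deadline.
(2) permitted from 2002-09-14 + 31 days = 2002-10-15 onward; done 2002-10-16 — permitted.
(3) the permitted window runs from 2002-10-23 + 20 = 2002-11-12 to 2002-10-23 + 55 = 2002-12-17; done 2002-12-19 — 2 days after the window closed.
Later steps need not be reached.

Step 3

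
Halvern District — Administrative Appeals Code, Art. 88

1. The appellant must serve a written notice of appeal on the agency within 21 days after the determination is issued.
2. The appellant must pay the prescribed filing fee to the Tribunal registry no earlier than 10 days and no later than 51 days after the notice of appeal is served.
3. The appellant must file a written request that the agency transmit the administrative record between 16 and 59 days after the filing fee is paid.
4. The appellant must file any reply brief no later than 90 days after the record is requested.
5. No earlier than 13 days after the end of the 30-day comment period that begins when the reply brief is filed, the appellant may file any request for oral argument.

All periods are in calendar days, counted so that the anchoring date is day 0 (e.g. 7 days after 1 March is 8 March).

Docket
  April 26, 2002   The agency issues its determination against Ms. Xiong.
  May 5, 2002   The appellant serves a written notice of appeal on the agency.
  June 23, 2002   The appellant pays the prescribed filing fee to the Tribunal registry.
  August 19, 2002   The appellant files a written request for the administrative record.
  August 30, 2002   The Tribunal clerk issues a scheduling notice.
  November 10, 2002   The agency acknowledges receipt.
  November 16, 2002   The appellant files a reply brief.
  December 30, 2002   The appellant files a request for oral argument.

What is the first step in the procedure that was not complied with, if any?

None — every step was satisfied

Step 1: 21 days after April 26, 2002 (when the determination is issued) is May 17, 2002; completed May 5, 2002, before the deadline.
Step 2: the window is 10–51 days after May 5, 2002 (when the notice of appeal is served), so May 15, 2002 through June 25, 2002; done June 23, 2002, which is between those dates.
Step 3: the window is 16–59 days after June 23, 2002 (when the filing fee is paid), so July 9, 2002 through August 21, 2002; done August 19, 2002, which is between those dates.
Step 4: 90 days after August 19, 2002 (when the record is requested) is November 17, 2002; done November 16, 2002 — timely.
Step 5: the earliest permitted date is 13 days after December 16, 2002 (end of the 30-day comment period, which began when the reply brief is filed on November 16, 2002), i.e. December 29, 2002; done December 30, 2002 — permitted.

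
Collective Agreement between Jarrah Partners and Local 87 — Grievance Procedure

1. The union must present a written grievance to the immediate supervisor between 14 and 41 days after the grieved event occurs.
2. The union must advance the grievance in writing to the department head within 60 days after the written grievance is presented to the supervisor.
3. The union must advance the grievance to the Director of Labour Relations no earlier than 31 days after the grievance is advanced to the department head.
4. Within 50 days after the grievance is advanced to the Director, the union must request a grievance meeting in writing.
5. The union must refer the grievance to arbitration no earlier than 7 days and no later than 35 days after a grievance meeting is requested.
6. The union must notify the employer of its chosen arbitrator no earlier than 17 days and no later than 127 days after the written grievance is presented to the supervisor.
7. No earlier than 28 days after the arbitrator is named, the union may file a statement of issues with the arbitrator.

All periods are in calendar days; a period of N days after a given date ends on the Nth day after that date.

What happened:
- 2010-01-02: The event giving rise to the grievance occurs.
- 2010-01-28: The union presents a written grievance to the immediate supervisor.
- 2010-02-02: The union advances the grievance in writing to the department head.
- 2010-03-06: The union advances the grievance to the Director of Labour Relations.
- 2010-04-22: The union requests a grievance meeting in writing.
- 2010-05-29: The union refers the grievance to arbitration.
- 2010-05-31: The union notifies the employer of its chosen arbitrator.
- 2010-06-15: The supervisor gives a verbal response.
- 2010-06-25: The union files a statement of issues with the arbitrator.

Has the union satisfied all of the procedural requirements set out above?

(1) the permitted window runs from 2010-01-02 + 14 = 2010-01-16 to 2010-01-02 + 41 = 2010-02-12; done 2010-01-28, which is between those dates.
(2) due by 2010-01-28 + 60 days = 2010-03-29; completed 2010-02-02, before the deadline.
(3) permitted from 2010-02-02 + 31 days = 2010-03-05 onward; 2010-03-06 is on or after that date.
(4) due by 2010-03-06 + 50 days = 2010-04-25; done 2010-04-22 — timely.
(5) the permitted window runs from 2010-04-22 + 7 = 2010-04-29 to 2010-04-22 + 35 = 2010-05-27; 2010-05-29 is 2 days past the end of the window.
The analysis stops there.

No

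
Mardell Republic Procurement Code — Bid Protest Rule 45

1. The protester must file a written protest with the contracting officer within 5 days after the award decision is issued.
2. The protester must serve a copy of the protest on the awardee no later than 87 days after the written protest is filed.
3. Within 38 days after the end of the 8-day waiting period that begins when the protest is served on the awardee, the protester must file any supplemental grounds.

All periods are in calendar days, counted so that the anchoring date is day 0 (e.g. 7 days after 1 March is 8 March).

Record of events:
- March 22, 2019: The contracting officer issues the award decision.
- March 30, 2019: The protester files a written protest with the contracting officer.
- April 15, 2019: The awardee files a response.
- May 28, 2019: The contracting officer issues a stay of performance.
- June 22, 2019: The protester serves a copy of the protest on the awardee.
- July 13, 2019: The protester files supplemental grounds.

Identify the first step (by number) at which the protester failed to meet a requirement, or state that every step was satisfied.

Step 1: 5 days after March 22, 2019 (when the award decision is issued) is March 27, 2019; not done until March 30, 2019, 3 days after the deadline.

Step 1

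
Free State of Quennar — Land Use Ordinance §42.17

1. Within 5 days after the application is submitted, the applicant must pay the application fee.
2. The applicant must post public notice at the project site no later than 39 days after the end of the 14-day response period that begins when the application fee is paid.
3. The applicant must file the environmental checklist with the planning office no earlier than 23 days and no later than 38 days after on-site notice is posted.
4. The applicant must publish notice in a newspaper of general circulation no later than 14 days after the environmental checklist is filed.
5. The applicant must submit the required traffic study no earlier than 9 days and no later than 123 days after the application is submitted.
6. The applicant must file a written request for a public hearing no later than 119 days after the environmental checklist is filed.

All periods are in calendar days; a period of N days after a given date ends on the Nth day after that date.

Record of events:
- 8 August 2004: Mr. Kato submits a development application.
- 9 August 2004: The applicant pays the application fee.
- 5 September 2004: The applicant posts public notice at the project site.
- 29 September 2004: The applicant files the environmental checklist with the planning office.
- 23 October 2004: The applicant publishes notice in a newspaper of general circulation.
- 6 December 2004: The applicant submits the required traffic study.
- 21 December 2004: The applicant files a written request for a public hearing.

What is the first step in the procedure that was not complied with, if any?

Step 4

Step 1: 5 days after 8 August 2004 (when the application is submitted) is 13 August 2004; completed 9 August 2004, before the deadline.
Step 2: 39 days after 23 August 2004 (end of the 14-day response period, which began when the application fee is paid on 9 August 2004) is 1 October 2004; completed 5 September 2004, before the deadline.
Step 3: the window is 23–38 days after 5 September 2004 (when on-site notice is posted), so 28 September 2004 through 13 October 2004; done 29 September 2004, which is between those dates.
Step 4: 14 days after 29 September 2004 (when the environmental checklist is filed) is 13 October 2004; 23 October 2004 misses that deadline by 10 days.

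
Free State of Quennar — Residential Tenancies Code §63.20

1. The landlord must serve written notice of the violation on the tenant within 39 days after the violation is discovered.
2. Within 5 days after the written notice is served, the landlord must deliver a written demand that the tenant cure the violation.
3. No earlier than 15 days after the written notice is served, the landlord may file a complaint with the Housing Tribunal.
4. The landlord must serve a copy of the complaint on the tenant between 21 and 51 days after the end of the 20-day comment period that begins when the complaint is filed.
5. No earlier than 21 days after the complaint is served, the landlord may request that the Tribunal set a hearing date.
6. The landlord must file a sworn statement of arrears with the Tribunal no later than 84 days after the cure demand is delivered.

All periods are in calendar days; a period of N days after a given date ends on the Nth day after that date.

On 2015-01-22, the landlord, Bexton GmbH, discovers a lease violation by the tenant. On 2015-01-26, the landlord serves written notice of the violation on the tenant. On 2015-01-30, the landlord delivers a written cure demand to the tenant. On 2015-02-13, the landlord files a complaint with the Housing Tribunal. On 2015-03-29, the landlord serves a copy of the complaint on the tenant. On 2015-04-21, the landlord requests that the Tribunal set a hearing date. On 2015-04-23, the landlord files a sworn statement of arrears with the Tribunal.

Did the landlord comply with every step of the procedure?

(1) due by 2015-01-22 + 39 days = 2015-03-02; done 2015-01-26 — timely.
(2) due by 2015-01-26 + 5 days = 2015-01-31; done 2015-01-30 — timely.
(3) permitted from 2015-01-26 + 15 days = 2015-02-10 onward; 2015-02-13 is on or after that date.
(4) the permitted window runs from 2015-03-05 + 21 = 2015-03-26 to 2015-03-05 + 51 = 2015-04-25; done 2015-03-29 — within the window.
(5) permitted from 2015-03-29 + 21 days = 2015-04-19 onward; done 2015-04-21 — permitted.
(6) due by 2015-01-30 + 84 days = 2015-04-24; completed 2015-04-23, before the deadline.

Yes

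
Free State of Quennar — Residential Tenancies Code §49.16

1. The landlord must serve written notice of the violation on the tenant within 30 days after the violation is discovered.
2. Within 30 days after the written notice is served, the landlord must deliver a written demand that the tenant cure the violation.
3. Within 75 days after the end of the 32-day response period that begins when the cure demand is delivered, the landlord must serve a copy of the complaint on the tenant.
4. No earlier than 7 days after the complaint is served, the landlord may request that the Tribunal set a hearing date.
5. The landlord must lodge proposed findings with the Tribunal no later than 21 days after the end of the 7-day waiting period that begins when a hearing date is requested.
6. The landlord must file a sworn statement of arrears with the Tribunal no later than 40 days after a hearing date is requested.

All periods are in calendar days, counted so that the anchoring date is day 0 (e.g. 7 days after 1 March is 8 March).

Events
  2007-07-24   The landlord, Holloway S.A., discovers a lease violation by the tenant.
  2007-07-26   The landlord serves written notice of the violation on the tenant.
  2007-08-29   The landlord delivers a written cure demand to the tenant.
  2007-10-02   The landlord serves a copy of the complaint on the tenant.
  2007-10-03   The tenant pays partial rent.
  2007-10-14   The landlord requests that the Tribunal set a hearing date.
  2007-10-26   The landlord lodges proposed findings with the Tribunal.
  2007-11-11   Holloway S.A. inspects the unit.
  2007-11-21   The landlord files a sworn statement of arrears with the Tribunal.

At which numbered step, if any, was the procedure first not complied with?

(1) due by 2007-07-24 + 30 days = 2007-08-23; 2007-07-26 is within that limit.
(2) due by 2007-07-26 + 30 days = 2007-08-25; 2007-08-29 misses that deadline by 4 days.

Step 2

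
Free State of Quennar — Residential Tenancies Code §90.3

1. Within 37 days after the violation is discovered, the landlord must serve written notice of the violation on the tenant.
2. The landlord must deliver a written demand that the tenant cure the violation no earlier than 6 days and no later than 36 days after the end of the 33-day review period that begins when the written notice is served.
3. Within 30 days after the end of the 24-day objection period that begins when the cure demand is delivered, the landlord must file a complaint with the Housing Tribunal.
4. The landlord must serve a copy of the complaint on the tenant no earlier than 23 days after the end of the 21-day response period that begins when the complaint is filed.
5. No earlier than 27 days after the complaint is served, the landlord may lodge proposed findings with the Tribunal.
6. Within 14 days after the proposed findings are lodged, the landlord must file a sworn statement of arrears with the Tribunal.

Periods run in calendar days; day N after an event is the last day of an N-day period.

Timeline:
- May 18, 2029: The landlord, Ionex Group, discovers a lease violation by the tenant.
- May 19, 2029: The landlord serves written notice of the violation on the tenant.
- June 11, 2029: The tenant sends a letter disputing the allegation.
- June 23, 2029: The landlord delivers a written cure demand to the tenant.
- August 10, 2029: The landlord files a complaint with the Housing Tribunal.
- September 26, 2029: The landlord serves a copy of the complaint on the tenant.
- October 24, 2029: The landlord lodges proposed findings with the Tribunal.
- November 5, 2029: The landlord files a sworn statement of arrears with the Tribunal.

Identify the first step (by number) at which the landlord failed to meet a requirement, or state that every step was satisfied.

Step 1 — counting 37 days from May 18, 2029 (when the violation is discovered) gives a deadline of June 24, 2029; May 19, 2029 is within that limit.
Step 2 — 6 and 36 days from June 21, 2029 (end of the 33-day review period, which began when the written notice is served on May 19, 2029) are June 27, 2029 and July 27, 2029 respectively; done June 23, 2029 — 4 days before the window opened.

Step 2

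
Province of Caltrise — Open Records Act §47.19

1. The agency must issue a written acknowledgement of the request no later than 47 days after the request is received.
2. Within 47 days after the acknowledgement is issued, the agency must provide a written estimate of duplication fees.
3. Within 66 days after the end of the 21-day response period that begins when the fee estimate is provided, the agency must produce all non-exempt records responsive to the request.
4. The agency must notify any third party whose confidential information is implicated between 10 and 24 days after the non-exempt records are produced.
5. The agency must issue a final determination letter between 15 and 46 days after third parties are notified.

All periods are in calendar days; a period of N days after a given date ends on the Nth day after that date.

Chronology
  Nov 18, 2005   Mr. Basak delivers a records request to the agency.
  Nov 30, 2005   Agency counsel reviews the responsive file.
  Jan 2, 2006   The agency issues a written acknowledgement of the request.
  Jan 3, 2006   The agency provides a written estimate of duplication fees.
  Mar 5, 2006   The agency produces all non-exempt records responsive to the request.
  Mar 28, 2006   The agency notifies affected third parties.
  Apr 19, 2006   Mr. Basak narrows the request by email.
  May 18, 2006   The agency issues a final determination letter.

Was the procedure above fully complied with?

No

Step 1 — counting 47 days from Nov 18, 2005 (when the request is received) gives a deadline of Jan 4, 2006; done Jan 2, 2006 — timely.
Step 2 — counting 47 days from Jan 2, 2006 (when the acknowledgement is issued) gives a deadline of Feb 18, 2006; completed Jan 3, 2006, before the deadline.
Step 3 — counting 66 days from Jan 24, 2006 (end of the 21-day response period, which began when the fee estimate is provided on Jan 3, 2006) gives a deadline of Mar 31, 2006; Mar 5, 2006 is within that limit.
Step 4 — 10 and 24 days from Mar 5, 2006 (when the non-exempt records are produced) are Mar 15, 2006 and Mar 29, 2006 respectively; done Mar 28, 2006 — within the window.
Step 5 — 15 and 46 days from Mar 28, 2006 (when third parties are notified) are Apr 12, 2006 and May 13, 2006 respectively; May 18, 2006 is 5 days past the end of the window.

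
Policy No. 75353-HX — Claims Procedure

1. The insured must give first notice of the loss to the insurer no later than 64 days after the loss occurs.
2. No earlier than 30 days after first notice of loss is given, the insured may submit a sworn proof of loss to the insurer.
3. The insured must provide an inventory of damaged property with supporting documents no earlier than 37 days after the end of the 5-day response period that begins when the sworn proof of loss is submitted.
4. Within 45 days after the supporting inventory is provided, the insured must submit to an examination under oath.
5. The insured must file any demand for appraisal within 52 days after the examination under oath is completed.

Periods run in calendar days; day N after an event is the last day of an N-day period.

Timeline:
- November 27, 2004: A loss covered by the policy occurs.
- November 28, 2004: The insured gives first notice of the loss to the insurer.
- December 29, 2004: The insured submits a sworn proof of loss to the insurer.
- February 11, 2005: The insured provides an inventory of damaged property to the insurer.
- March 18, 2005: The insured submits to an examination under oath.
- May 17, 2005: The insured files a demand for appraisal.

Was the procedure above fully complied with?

No

(1) due by November 27, 2004 + 64 days = January 30, 2005; completed November 28, 2004, before the deadline.
(2) permitted from November 28, 2004 + 30 days = December 28, 2004 onward; done December 29, 2004 — permitted.
(3) permitted from January 3, 2005 + 37 days = February 9, 2005 onward; done February 11, 2005, after the minimum wait.
(4) due by February 11, 2005 + 45 days = March 28, 2005; March 18, 2005 is within that limit.
(5) due by March 18, 2005 + 52 days = May 9, 2005; not done until May 17, 2005, 8 days after the deadline.
The analysis stops there.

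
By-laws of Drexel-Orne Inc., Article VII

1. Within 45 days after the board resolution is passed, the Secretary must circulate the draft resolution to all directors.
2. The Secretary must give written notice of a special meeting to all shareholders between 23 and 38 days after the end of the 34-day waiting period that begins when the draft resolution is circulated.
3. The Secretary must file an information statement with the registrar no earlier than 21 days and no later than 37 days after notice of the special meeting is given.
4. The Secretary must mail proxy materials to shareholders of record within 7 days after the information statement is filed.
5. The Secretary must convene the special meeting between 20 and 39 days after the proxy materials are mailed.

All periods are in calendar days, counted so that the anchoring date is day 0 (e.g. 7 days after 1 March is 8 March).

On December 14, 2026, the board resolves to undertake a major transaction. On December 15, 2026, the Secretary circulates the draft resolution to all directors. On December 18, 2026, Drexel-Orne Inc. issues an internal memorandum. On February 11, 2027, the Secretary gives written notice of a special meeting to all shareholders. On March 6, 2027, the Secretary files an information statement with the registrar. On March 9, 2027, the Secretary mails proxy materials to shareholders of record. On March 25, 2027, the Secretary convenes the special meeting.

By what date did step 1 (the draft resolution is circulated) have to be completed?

Step 1 runs from December 14, 2026, when the board resolution is passed. 45 days after December 14, 2026 is January 28, 2027.

January 28, 2027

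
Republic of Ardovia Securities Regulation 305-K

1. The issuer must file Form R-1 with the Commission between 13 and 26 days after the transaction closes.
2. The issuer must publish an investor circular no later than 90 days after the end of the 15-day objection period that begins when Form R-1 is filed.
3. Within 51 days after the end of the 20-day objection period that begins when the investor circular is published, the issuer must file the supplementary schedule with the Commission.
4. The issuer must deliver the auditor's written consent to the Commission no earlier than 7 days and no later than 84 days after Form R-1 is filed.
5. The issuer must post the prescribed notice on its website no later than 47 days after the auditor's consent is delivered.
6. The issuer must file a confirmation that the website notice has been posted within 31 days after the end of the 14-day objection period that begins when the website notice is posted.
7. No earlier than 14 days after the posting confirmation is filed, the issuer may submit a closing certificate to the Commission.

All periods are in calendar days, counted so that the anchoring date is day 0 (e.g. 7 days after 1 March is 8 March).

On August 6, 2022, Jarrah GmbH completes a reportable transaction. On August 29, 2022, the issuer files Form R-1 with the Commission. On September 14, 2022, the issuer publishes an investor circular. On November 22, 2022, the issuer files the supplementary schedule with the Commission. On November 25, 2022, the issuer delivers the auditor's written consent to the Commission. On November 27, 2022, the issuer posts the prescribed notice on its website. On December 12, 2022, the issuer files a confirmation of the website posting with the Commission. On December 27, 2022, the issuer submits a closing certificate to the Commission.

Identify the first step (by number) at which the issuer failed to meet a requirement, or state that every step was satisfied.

Step 1: the window is 13–26 days after August 6, 2022 (when the transaction closes), so August 19, 2022 through September 1, 2022; done August 29, 2022 — within the window.
Step 2: 90 days after September 13, 2022 (end of the 15-day objection period, which began when Form R-1 is filed on August 29, 2022) is December 12, 2022; September 14, 2022 is within that limit.
Step 3: 51 days after October 4, 2022 (end of the 20-day objection period, which began when the investor circular is published on September 14, 2022) is November 24, 2022; November 22, 2022 is within that limit.
Step 4: the window is 7–84 days after August 29, 2022 (when Form R-1 is filed), so September 5, 2022 through November 21, 2022; November 25, 2022 is 4 days past the end of the window.

Step 4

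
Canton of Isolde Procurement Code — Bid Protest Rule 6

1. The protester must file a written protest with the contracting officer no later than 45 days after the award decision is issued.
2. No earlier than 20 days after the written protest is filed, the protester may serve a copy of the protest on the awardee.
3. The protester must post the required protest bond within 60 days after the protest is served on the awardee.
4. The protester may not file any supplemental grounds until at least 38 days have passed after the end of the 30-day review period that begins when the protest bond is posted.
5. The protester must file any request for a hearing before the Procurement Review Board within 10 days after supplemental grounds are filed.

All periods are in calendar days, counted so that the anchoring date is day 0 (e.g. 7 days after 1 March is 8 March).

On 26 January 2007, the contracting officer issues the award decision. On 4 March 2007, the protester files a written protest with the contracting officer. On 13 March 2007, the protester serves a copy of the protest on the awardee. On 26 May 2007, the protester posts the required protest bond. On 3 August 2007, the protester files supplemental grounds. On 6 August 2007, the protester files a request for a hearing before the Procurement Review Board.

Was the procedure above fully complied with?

No

Step 1 — counting 45 days from 26 January 2007 (when the award decision is issued) gives a deadline of 12 March 2007; completed 4 March 2007, before the deadline.
Step 2 — must wait 20 days from 4 March 2007 (when the written protest is filed), so not before 24 March 2007; 13 March 2007 is 11 days before the earliest permitted date.
The analysis stops there.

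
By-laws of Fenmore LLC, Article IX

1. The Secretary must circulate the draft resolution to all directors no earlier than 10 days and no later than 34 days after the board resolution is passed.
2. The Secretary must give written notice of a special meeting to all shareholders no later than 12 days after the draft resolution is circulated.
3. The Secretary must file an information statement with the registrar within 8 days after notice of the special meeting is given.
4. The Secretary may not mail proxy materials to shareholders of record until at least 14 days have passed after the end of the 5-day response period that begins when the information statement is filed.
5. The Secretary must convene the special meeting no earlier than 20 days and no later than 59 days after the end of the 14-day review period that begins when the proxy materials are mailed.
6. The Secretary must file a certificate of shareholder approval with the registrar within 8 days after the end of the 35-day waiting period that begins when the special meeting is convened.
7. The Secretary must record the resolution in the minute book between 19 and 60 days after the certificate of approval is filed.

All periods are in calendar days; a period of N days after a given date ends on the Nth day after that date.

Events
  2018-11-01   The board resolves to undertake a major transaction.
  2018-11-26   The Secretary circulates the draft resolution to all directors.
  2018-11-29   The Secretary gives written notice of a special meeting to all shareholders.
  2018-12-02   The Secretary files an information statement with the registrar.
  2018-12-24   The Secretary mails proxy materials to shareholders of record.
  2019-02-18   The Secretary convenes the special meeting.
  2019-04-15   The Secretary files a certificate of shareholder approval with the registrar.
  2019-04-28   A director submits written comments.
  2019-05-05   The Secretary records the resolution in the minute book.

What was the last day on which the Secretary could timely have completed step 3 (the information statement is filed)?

Step 3 runs from 2018-11-29, when notice of the special meeting is given. 8 days after 2018-11-29 is 2018-12-07.

2018-12-07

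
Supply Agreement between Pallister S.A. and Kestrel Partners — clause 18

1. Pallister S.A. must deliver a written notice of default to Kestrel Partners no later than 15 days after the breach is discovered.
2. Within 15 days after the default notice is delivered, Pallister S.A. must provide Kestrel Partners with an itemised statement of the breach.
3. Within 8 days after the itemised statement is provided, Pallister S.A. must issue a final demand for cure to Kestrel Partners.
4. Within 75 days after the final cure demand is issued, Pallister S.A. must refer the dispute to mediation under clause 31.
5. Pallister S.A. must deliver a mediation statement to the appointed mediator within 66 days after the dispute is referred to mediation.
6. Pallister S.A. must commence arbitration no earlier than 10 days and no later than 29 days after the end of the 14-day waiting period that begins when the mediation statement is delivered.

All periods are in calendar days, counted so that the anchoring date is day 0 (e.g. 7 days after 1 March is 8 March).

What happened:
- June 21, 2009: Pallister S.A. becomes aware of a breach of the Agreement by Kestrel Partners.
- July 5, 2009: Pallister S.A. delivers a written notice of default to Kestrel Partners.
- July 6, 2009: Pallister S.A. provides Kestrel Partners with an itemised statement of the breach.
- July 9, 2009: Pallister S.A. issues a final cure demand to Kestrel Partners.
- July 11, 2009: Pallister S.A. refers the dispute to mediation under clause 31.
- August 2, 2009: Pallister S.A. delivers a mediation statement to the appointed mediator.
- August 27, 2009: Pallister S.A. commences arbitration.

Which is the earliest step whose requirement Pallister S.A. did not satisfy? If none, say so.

Step 1: 15 days after June 21, 2009 (when the breach is discovered) is July 6, 2009; completed July 5, 2009, before the deadline.
Step 2: 15 days after July 5, 2009 (when the default notice is delivered) is July 20, 2009; done July 6, 2009 — timely.
Step 3: 8 days after July 6, 2009 (when the itemised statement is provided) is July 14, 2009; July 9, 2009 is within that limit.
Step 4: 75 days after July 9, 2009 (when the final cure demand is issued) is September 22, 2009; July 11, 2009 is within that limit.
Step 5: 66 days after July 11, 2009 (when the dispute is referred to mediation) is September 15, 2009; August 2, 2009 is within that limit.
Step 6: the window is 10–29 days after August 16, 2009 (end of the 14-day waiting period, which began when the mediation statement is delivered on August 2, 2009), so August 26, 2009 through September 14, 2009; August 27, 2009 falls inside that range.

None — every step was satisfied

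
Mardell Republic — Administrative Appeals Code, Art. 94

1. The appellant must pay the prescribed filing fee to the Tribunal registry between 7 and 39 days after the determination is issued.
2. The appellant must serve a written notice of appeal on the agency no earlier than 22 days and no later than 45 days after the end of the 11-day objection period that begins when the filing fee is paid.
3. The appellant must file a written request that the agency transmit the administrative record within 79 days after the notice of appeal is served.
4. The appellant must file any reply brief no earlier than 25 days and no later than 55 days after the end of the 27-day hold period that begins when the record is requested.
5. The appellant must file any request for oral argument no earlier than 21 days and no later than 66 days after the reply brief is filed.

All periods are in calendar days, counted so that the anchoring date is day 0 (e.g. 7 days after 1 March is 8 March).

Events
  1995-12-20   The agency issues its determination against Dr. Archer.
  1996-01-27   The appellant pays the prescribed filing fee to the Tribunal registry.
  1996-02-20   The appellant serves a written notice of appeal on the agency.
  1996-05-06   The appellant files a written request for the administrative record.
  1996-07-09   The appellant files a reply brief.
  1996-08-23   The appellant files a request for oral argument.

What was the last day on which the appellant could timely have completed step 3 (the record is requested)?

Step 3 runs from 1996-02-20, when the notice of appeal is served. 79 days after 1996-02-20 is 1996-05-09.

1996-05-09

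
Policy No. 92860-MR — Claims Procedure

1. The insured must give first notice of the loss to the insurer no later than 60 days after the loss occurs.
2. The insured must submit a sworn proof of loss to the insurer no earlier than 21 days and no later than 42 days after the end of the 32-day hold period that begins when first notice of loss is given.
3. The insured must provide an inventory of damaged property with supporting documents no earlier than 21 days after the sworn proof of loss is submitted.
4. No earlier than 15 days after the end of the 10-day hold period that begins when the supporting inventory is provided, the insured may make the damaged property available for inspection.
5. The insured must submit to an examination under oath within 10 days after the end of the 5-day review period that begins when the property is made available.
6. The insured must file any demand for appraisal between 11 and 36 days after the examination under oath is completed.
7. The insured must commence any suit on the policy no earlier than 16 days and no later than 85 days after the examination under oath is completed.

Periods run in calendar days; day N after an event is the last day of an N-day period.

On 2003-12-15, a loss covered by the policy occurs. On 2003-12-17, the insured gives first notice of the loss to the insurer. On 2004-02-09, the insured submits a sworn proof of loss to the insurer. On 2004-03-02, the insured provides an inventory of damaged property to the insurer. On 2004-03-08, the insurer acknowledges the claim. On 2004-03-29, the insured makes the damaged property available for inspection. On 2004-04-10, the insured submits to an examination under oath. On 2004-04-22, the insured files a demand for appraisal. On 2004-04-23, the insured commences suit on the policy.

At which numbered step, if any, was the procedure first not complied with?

Step 7

Step 1: 60 days after 2003-12-15 (when the loss occurs) is 2004-02-13; completed 2003-12-17, before the deadline.
Step 2: the window is 21–42 days after 2004-01-18 (end of the 32-day hold period, which began when first notice of loss is given on 2003-12-17), so 2004-02-08 through 2004-02-29; done 2004-02-09 — within the window.
Step 3: the earliest permitted date is 21 days after 2004-02-09 (when the sworn proof of loss is submitted), i.e. 2004-03-01; done 2004-03-02, after the minimum wait.
Step 4: the earliest permitted date is 15 days after 2004-03-12 (end of the 10-day hold period, which began when the supporting inventory is provided on 2004-03-02), i.e. 2004-03-27; done 2004-03-29, after the minimum wait.
Step 5: 10 days after 2004-04-03 (end of the 5-day review period, which began when the property is made available on 2004-03-29) is 2004-04-13; 2004-04-10 is within that limit.
Step 6: the window is 11–36 days after 2004-04-10 (when the examination under oath is completed), so 2004-04-21 through 2004-05-16; done 2004-04-22 — within the window.
Step 7: the window is 16–85 days after 2004-04-10 (when the examination under oath is completed), so 2004-04-26 through 2004-07-04; 2004-04-23 is 3 days too early.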